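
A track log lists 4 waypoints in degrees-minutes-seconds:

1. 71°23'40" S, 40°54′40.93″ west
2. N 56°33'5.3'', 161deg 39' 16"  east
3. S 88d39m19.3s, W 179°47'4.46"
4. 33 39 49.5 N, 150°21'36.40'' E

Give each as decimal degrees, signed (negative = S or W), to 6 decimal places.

Point 1:
  φ: 71 + 23/60 + 40/3600 = 71.3944444
  hemisphere S, so the sign is −
  λ: 40 + 54/60 + 40.93/3600 = 40.9113694
  W → negative
Point 2:
  Lat: 56° + 33/60 + 5.3/3600 = 56 + 0.550000 + 0.001472 = 56.5514722
  N ⇒ keep positive
  Longitude: 161 + 39/60 + 16/3600 = 161.6544444
  E → positive
Point 3:
  φ: 39′ + 19.3″ = 39.32167′; 88 + 39.32167/60 = 88.6553611
  S → negative
  Lon: 179° + 47/60 + 4.46/3600 = 179 + 0.783333 + 0.001239 = 179.7845722
  W ⇒ negate
Point 4:
  Latitude: 33 + 39/60 + 49.5/3600 = 33.6637500
  N ⇒ keep positive
  Longitude: 150° + 21/60 + 36.4/3600 = 150 + 0.350000 + 0.010111 = 150.3601111
  E → positive

1. -71.394444, -40.911369
2. 56.551472, 161.654444
3. -88.655361, -179.784572
4. 33.663750, 150.360111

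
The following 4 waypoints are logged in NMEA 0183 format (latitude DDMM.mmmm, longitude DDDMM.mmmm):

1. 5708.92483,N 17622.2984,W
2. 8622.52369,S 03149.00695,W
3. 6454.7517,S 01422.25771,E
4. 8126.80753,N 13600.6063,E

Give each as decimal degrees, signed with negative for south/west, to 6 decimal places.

Point 1:
  Lat: split at 2 digits → 57° and 8.92483′; 57 + 8.92483/60 = 57.1487472
  N → positive
  Longitude: split at 3 digits → 176° and 22.2984′; 176 + 22.2984/60 = 176.3716400
  W ⇒ negate
Point 2:
  Lat: split at 2 digits → 86° and 22.52369′; 86 + 22.52369/60 = 86.3753948
  S → negative
  λ: degrees = first 3 digits = 31, minutes = 49.00695; 31 + 49.00695/60 = 31.8167825
  W ⇒ negate
Point 3:
  φ: split at 2 digits → 64° and 54.7517′; 64 + 54.7517/60 = 64.9125283
  S → negative
  Lon: degrees = first 3 digits = 14, minutes = 22.25771; 14 + 22.25771/60 = 14.3709618
  E → positive
Point 4:
  Latitude: split at 2 digits → 81° and 26.80753′; 81 + 26.80753/60 = 81.4467922
  N → positive
  Lon: degrees = first 3 digits = 136, minutes = 0.6063; 136 + 0.6063/60 = 136.0101050
  E → positive

1. 57.148747, -176.371640
2. -86.375395, -31.816783
3. -64.912528, 14.370962
4. 81.446792, 136.010105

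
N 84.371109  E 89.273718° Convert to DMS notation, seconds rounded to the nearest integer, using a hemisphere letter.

Latitude: 0.371109 × 60 = 22.26654′ → 22′, remainder × 60 = 15.99″
Lon: whole degrees 89; 16.42308′ → 16′ and 25.38″

84°22′16″ N, 89°16′25″ E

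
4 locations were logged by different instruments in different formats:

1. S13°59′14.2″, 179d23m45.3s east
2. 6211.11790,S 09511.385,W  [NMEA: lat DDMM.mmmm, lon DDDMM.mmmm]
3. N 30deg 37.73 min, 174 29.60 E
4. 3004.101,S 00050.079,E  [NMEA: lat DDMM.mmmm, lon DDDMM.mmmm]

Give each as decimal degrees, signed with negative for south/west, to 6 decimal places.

1. -13.987278, 179.395917
2. -62.185298, -95.189750
3. 30.628833, 174.493333
4. -30.068350, 0.834650

Point 1:
  φ: 13° + 59/60 + 14.2/3600 = 13 + 0.983333 + 0.003944 = 13.9872778
  hemisphere S, so the sign is −
  Longitude: 23′ + 45.3″ = 23.75500′; 179 + 23.75500/60 = 179.3959167
  E → positive
Point 2:
  Latitude: split at 2 digits → 62° and 11.1179′; 62 + 11.1179/60 = 62.1852983
  S → negative
  Longitude: split at 3 digits → 095° and 11.385′; 95 + 11.385/60 = 95.1897500
  W ⇒ negate
Point 3:
  Latitude: 37.73′ = 0.628833°; total 30.6288333
  N ⇒ keep positive
  λ: 29.6′ = 0.493333°; total 174.4933333
  E → positive
Point 4:
  φ: split at 2 digits → 30° and 4.101′; 30 + 4.101/60 = 30.0683500
  S ⇒ negate
  Longitude: degrees = first 3 digits = 0, minutes = 50.079; 0 + 50.079/60 = 0.8346500
  E → positive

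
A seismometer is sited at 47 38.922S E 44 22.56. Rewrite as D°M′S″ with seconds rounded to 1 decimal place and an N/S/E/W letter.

φ: 38.92200′ → 38′ and 0.92200 × 60 = 55.320″
Lon: 22.56000′ → 22′ and 0.56000 × 60 = 33.600″

47°38′55.3″ S, 44°22′33.6″ E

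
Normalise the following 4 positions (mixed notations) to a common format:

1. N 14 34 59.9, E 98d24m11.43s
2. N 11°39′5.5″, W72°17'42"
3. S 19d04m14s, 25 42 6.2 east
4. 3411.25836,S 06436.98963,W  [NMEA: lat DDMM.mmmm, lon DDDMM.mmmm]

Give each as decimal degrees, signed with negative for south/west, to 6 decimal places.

Point 1:
  φ: 14° + 34/60 + 59.9/3600 = 14 + 0.566667 + 0.016639 = 14.5833056
  N ⇒ keep positive
  Lon: 24′ + 11.43″ = 24.19050′; 98 + 24.19050/60 = 98.4031750
  E → positive
Point 2:
  φ: 11° + 39/60 + 5.5/3600 = 11 + 0.650000 + 0.001528 = 11.6515278
  N ⇒ keep positive
  λ: 72° + 17/60 + 42/3600 = 72 + 0.283333 + 0.011667 = 72.2950000
  W ⇒ negate
Point 3:
  φ: 19° + 4/60 + 14/3600 = 19 + 0.066667 + 0.003889 = 19.0705556
  S ⇒ negate
  Lon: 25 + 42/60 + 6.2/3600 = 25.7017222
  E → positive
Point 4:
  Lat: split at 2 digits → 34° and 11.25836′; 34 + 11.25836/60 = 34.1876393
  S → negative
  Lon: split at 3 digits → 064° and 36.98963′; 64 + 36.98963/60 = 64.6164938
  W ⇒ negate

1. 14.583306, 98.403175
2. 11.651528, -72.295000
3. -19.070556, 25.701722
4. -34.187639, -64.616494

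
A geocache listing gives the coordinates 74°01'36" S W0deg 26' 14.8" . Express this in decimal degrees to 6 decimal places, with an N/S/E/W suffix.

74.026667° S, 0.437444° W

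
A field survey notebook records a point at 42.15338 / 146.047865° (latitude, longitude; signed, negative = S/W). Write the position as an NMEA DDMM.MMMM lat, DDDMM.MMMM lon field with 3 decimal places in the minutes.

4209.203,N / 14602.872,E

Lat: fractional part 0.153380 → 9.20280 minutes
Lon: minutes = (146.047865 − 146) × 60 = 2.87190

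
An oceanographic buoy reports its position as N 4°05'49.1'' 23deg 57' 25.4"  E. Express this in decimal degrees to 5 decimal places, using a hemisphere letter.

4.09697° N, 23.95706° E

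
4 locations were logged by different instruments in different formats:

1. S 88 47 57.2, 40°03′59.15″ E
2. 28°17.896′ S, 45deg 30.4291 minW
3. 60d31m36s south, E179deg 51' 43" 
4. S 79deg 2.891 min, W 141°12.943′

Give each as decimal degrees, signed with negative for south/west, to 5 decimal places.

Point 1:
  Latitude: 88° + 47/60 + 57.2/3600 = 88 + 0.783333 + 0.015889 = 88.799222
  S → negative
  Longitude: 40° + 3/60 + 59.15/3600 = 40 + 0.050000 + 0.016431 = 40.066431
  E ⇒ keep positive
Point 2:
  Latitude: 28 + 17.896/60 = 28.298267
  S → negative
  Longitude: 30.4291′ = 0.507152°; total 45.507152
  W ⇒ negate
Point 3:
  Latitude: 31′ + 36″ = 31.60000′; 60 + 31.60000/60 = 60.526667
  S → negative
  Longitude: 51′ + 43″ = 51.71667′; 179 + 51.71667/60 = 179.861944
  E ⇒ keep positive
Point 4:
  Latitude: 79 + 2.891/60 = 79.048183
  hemisphere S, so the sign is −
  Lon: 12.943′ = 0.215717°; total 141.215717
  W ⇒ negate

1. -88.79922, 40.06643
2. -28.29827, -45.50715
3. -60.52667, 179.86194
4. -79.04818, -141.21572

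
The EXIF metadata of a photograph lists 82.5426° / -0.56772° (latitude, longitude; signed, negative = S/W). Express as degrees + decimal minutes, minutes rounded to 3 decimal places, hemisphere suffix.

82° 32.556′ N, 0° 34.063′ W

φ: minutes = (82.542600 − 82) × 60 = 32.55600
Longitude is negative → W; |value| = 0.567720
Lon: 0° + 0.567720 × 60 = 0° 34.06320′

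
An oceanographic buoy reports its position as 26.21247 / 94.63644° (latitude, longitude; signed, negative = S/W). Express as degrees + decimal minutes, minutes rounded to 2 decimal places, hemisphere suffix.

26° 12.75′ N, 94° 38.19′ E

φ: 26° + 0.212470 × 60 = 26° 12.7482′
Lon: 94° + 0.636440 × 60 = 94° 38.1864′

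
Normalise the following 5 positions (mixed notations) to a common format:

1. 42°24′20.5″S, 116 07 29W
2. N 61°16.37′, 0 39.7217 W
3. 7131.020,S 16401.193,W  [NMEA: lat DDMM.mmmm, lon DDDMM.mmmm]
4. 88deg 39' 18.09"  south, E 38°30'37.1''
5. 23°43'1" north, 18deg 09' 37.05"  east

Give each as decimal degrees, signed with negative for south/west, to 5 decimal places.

Point 1:
  φ: 24′ + 20.5″ = 24.34167′; 42 + 24.34167/60 = 42.405694
  S ⇒ negate
  λ: 116° + 7/60 + 29/3600 = 116 + 0.116667 + 0.008056 = 116.124722
  hemisphere W, so the sign is −
Point 2:
  φ: 16.37′ = 0.272833°; total 61.272833
  N → positive
  λ: 39.7217′ = 0.662028°; total 0.662028
  W ⇒ negate
Point 3:
  Latitude: split at 2 digits → 71° and 31.02′; 71 + 31.02/60 = 71.517000
  S → negative
  λ: split at 3 digits → 164° and 1.193′; 164 + 1.193/60 = 164.019883
  hemisphere W, so the sign is −
Point 4:
  Latitude: 88° + 39/60 + 18.09/3600 = 88 + 0.650000 + 0.005025 = 88.655025
  S → negative
  Lon: 38 + 30/60 + 37.1/3600 = 38.510306
  E ⇒ keep positive
Point 5:
  φ: 23° + 43/60 + 1/3600 = 23 + 0.716667 + 0.000278 = 23.716944
  N → positive
  Lon: 18 + 9/60 + 37.05/3600 = 18.160292
  E ⇒ keep positive

1. -42.40569, -116.12472
2. 61.27283, -0.66203
3. -71.51700, -164.01988
4. -88.65503, 38.51031
5. 23.71694, 18.16029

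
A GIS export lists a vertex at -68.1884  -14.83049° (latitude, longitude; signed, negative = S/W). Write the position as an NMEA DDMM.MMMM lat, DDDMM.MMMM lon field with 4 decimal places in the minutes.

Latitude is negative → S; |value| = 68.188400
Lat: minutes = (68.188400 − 68) × 60 = 11.304000
Longitude is negative → W; |value| = 14.830490
Lon: fractional part 0.830490 → 49.829400 minutes

6811.3040,S / 01449.8294,W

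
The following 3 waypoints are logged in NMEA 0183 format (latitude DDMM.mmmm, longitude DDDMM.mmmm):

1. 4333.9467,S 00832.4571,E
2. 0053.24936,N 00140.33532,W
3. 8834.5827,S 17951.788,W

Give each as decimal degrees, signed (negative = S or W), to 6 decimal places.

1. -43.565778, 8.540952
2. 0.887489, -1.672255
3. -88.576378, -179.863133

Point 1:
  Lat: degrees = first 2 digits = 43, minutes = 33.9467; 43 + 33.9467/60 = 43.5657783
  hemisphere S, so the sign is −
  Lon: split at 3 digits → 008° and 32.4571′; 8 + 32.4571/60 = 8.5409517
  E ⇒ keep positive
Point 2:
  Lat: split at 2 digits → 00° and 53.24936′; 0 + 53.24936/60 = 0.8874893
  N → positive
  Lon: degrees = first 3 digits = 1, minutes = 40.33532; 1 + 40.33532/60 = 1.6722553
  hemisphere W, so the sign is −
Point 3:
  Latitude: split at 2 digits → 88° and 34.5827′; 88 + 34.5827/60 = 88.5763783
  S ⇒ negate
  Longitude: degrees = first 3 digits = 179, minutes = 51.788; 179 + 51.788/60 = 179.8631333
  W → negative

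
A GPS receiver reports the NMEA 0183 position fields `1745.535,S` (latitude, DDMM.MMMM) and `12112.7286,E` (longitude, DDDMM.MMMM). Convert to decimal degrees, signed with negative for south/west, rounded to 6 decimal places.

-17.758917, 121.212143

φ: split at 2 digits → 17° and 45.535′; 17 + 45.535/60 = 17.7589167
S ⇒ negate
λ: split at 3 digits → 121° and 12.7286′; 121 + 12.7286/60 = 121.2121433
E → positive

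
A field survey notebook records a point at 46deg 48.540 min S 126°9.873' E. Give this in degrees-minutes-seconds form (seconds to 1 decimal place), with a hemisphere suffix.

46°48′32.4″ S, 126°09′52.4″ E

φ: fractional minutes 0.54000 × 60 = 32.400″
Longitude: fractional minutes 0.87300 × 60 = 52.380″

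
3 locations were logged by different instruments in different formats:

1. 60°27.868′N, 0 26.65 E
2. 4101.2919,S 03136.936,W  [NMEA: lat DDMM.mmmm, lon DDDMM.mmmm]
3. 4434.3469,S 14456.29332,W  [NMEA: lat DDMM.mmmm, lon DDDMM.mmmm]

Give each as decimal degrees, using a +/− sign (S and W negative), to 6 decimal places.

Point 1:
  Lat: 60 + 27.868/60 = 60.4644667
  N ⇒ keep positive
  Lon: 26.65′ = 0.444167°; total 0.4441667
  E ⇒ keep positive
Point 2:
  Lat: degrees = first 2 digits = 41, minutes = 1.2919; 41 + 1.2919/60 = 41.0215317
  hemisphere S, so the sign is −
  λ: degrees = first 3 digits = 31, minutes = 36.936; 31 + 36.936/60 = 31.6156000
  hemisphere W, so the sign is −
Point 3:
  Lat: degrees = first 2 digits = 44, minutes = 34.3469; 44 + 34.3469/60 = 44.5724483
  hemisphere S, so the sign is −
  Longitude: degrees = first 3 digits = 144, minutes = 56.29332; 144 + 56.29332/60 = 144.9382220
  W → negative

1. 60.464467, 0.444167
2. -41.021532, -31.615600
3. -44.572448, -144.938222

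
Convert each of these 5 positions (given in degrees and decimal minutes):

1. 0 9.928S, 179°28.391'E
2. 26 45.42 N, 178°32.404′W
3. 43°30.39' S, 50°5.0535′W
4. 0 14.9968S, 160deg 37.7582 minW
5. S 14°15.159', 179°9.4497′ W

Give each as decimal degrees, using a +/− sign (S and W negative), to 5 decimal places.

1. -0.16547, 179.47318
2. 26.75700, -178.54007
3. -43.50650, -50.08423
4. -0.24995, -160.62930
5. -14.25265, -179.15750

Point 1:
  φ: 0 + 9.928/60 = 0.165467
  S ⇒ negate
  λ: 28.391′ = 0.473183°; total 179.473183
  E ⇒ keep positive
Point 2:
  Latitude: 45.42′ = 0.757000°; total 26.757000
  N → positive
  Longitude: 178 + 32.404/60 = 178.540067
  W → negative
Point 3:
  Lat: 43 + 30.39/60 = 43.506500
  hemisphere S, so the sign is −
  Lon: 50 + 5.0535/60 = 50.084225
  W ⇒ negate
Point 4:
  Latitude: 14.9968′ = 0.249947°; total 0.249947
  S ⇒ negate
  Lon: 160 + 37.7582/60 = 160.629303
  W → negative
Point 5:
  Latitude: 15.159′ = 0.252650°; total 14.252650
  S → negative
  Lon: 179 + 9.4497/60 = 179.157495
  W → negative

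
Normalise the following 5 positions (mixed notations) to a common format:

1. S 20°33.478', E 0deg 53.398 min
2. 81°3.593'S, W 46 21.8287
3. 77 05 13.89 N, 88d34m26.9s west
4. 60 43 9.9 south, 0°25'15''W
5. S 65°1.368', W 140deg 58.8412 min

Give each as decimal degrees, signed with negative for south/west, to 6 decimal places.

Point 1:
  Latitude: 33.478′ = 0.557967°; total 20.5579667
  hemisphere S, so the sign is −
  λ: 0 + 53.398/60 = 0.8899667
  E ⇒ keep positive
Point 2:
  Lat: 3.593′ = 0.059883°; total 81.0598833
  hemisphere S, so the sign is −
  λ: 46 + 21.8287/60 = 46.3638117
  W ⇒ negate
Point 3:
  Lat: 77° + 5/60 + 13.89/3600 = 77 + 0.083333 + 0.003858 = 77.0871917
  N → positive
  Longitude: 88 + 34/60 + 26.9/3600 = 88.5741389
  W → negative
Point 4:
  Latitude: 60° + 43/60 + 9.9/3600 = 60 + 0.716667 + 0.002750 = 60.7194167
  S ⇒ negate
  Lon: 25′ + 15″ = 25.25000′; 0 + 25.25000/60 = 0.4208333
  W → negative
Point 5:
  Lat: 1.368′ = 0.022800°; total 65.0228000
  S ⇒ negate
  Lon: 58.8412′ = 0.980687°; total 140.9806867
  hemisphere W, so the sign is −

1. -20.557967, 0.889967
2. -81.059883, -46.363812
3. 77.087192, -88.574139
4. -60.719417, -0.420833
5. -65.022800, -140.980687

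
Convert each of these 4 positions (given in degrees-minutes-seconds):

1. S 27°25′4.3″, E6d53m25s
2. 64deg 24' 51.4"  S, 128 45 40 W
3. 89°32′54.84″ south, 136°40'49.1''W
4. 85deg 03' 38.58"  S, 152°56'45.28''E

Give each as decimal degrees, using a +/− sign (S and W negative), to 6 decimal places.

1. -27.417861, 6.890278
2. -64.414278, -128.761111
3. -89.548567, -136.680306
4. -85.060717, 152.945911

Point 1:
  Latitude: 27° + 25/60 + 4.3/3600 = 27 + 0.416667 + 0.001194 = 27.4178611
  hemisphere S, so the sign is −
  λ: 6° + 53/60 + 25/3600 = 6 + 0.883333 + 0.006944 = 6.8902778
  E ⇒ keep positive
Point 2:
  φ: 64° + 24/60 + 51.4/3600 = 64 + 0.400000 + 0.014278 = 64.4142778
  hemisphere S, so the sign is −
  Longitude: 128 + 45/60 + 40/3600 = 128.7611111
  W → negative
Point 3:
  Lat: 32′ + 54.84″ = 32.91400′; 89 + 32.91400/60 = 89.5485667
  hemisphere S, so the sign is −
  λ: 136 + 40/60 + 49.1/3600 = 136.6803056
  hemisphere W, so the sign is −
Point 4:
  Latitude: 85 + 3/60 + 38.58/3600 = 85.0607167
  hemisphere S, so the sign is −
  Longitude: 152 + 56/60 + 45.28/3600 = 152.9459111
  E → positive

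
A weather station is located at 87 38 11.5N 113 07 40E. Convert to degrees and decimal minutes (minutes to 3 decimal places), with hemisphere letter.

87° 38.192′ N, 113° 7.667′ E

Lat: 38 + 11.5/60 = 38.19167′
Lon: seconds/60 = 0.66667; minutes = 7 + 0.66667 = 7.66667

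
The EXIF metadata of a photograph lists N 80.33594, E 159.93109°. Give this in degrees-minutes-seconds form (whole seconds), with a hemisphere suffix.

φ: 0.335940° → 20.15640′; 0.15640 × 60 = 9.38″
Lon: 0.931090 × 60 = 55.86540′ → 55′, remainder × 60 = 51.92″

80°20′9″ N, 159°55′52″ E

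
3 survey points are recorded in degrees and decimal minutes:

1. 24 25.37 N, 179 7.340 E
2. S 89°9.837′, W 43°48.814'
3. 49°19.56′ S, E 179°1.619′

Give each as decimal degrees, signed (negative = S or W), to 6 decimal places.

Point 1:
  Lat: 25.37′ = 0.422833°; total 24.4228333
  N ⇒ keep positive
  Longitude: 179 + 7.34/60 = 179.1223333
  E → positive
Point 2:
  Lat: 9.837′ = 0.163950°; total 89.1639500
  S → negative
  Lon: 43 + 48.814/60 = 43.8135667
  W → negative
Point 3:
  Lat: 19.56′ = 0.326000°; total 49.3260000
  S ⇒ negate
  λ: 1.619′ = 0.026983°; total 179.0269833
  E → positive

1. 24.422833, 179.122333
2. -89.163950, -43.813567
3. -49.326000, 179.026983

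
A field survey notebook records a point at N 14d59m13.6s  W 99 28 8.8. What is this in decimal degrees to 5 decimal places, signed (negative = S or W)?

Lat: 14 + 59/60 + 13.6/3600 = 14.987111
N → positive
λ: 28′ + 8.8″ = 28.14667′; 99 + 28.14667/60 = 99.469111
hemisphere W, so the sign is −

14.98711, -99.46911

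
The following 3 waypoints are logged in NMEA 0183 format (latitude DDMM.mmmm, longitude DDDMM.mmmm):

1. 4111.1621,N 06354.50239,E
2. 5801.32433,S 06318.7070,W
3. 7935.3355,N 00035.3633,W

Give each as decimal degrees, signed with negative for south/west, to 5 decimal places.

1. 41.18604, 63.90837
2. -58.02207, -63.31178
3. 79.58893, -0.58939

Point 1:
  φ: split at 2 digits → 41° and 11.1621′; 41 + 11.1621/60 = 41.186035
  N ⇒ keep positive
  Longitude: degrees = first 3 digits = 63, minutes = 54.50239; 63 + 54.50239/60 = 63.908373
  E ⇒ keep positive
Point 2:
  Lat: degrees = first 2 digits = 58, minutes = 1.32433; 58 + 1.32433/60 = 58.022072
  S ⇒ negate
  Lon: split at 3 digits → 063° and 18.707′; 63 + 18.707/60 = 63.311783
  hemisphere W, so the sign is −
Point 3:
  Lat: split at 2 digits → 79° and 35.3355′; 79 + 35.3355/60 = 79.588925
  N → positive
  λ: degrees = first 3 digits = 0, minutes = 35.3633; 0 + 35.3633/60 = 0.589388
  hemisphere W, so the sign is −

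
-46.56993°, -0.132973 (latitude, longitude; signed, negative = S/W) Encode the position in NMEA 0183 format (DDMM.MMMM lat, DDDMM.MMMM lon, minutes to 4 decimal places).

4634.1958,S / 00007.9784,W

Latitude is negative → S; |value| = 46.569930
Lat: fractional part 0.569930 → 34.195800 minutes
Longitude is negative → W; |value| = 0.132973
λ: fractional part 0.132973 → 7.978380 minutes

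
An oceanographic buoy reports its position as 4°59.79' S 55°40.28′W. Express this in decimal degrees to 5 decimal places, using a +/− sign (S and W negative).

-4.99650, -55.67133

Lat: 4 + 59.79/60 = 4.996500
S ⇒ negate
Longitude: 40.28′ = 0.671333°; total 55.671333
W → negative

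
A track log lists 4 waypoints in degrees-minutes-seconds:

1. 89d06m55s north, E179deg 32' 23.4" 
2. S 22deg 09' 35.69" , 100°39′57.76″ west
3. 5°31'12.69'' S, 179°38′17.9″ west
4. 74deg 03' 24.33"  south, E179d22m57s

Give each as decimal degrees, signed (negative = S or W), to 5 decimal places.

Point 1:
  φ: 89° + 6/60 + 55/3600 = 89 + 0.100000 + 0.015278 = 89.115278
  N ⇒ keep positive
  λ: 179 + 32/60 + 23.4/3600 = 179.539833
  E → positive
Point 2:
  Latitude: 9′ + 35.69″ = 9.59483′; 22 + 9.59483/60 = 22.159914
  hemisphere S, so the sign is −
  λ: 100 + 39/60 + 57.76/3600 = 100.666044
  W → negative
Point 3:
  φ: 31′ + 12.69″ = 31.21150′; 5 + 31.21150/60 = 5.520192
  S ⇒ negate
  λ: 179° + 38/60 + 17.9/3600 = 179 + 0.633333 + 0.004972 = 179.638306
  hemisphere W, so the sign is −
Point 4:
  φ: 74 + 3/60 + 24.33/3600 = 74.056758
  S → negative
  Lon: 22′ + 57″ = 22.95000′; 179 + 22.95000/60 = 179.382500
  E ⇒ keep positive

1. 89.11528, 179.53983
2. -22.15991, -100.66604
3. -5.52019, -179.63831
4. -74.05676, 179.38250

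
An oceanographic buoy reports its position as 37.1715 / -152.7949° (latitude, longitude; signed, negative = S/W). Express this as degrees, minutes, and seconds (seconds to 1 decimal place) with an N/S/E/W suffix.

Lat: 0.171500° → 10.29000′; 0.29000 × 60 = 17.400″
Longitude is negative → W; |value| = 152.794900
Lon: 0.794900 × 60 = 47.69400′ → 47′, remainder × 60 = 41.640″

37°10′17.4″ N, 152°47′41.6″ W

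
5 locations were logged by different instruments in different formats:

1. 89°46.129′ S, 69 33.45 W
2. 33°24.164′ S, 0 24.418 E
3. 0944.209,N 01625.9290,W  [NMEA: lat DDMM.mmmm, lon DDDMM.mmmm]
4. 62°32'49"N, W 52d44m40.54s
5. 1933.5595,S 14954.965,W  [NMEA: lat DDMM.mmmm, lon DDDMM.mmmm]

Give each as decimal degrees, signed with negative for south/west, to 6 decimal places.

1. -89.768817, -69.557500
2. -33.402733, 0.406967
3. 9.736817, -16.432150
4. 62.546944, -52.744594
5. -19.559325, -149.916083

Point 1:
  φ: 89 + 46.129/60 = 89.7688167
  S ⇒ negate
  Lon: 33.45′ = 0.557500°; total 69.5575000
  W ⇒ negate
Point 2:
  φ: 33 + 24.164/60 = 33.4027333
  S ⇒ negate
  Longitude: 0 + 24.418/60 = 0.4069667
  E → positive
Point 3:
  φ: split at 2 digits → 09° and 44.209′; 9 + 44.209/60 = 9.7368167
  N → positive
  Longitude: split at 3 digits → 016° and 25.929′; 16 + 25.929/60 = 16.4321500
  hemisphere W, so the sign is −
Point 4:
  φ: 62 + 32/60 + 49/3600 = 62.5469444
  N → positive
  Lon: 44′ + 40.54″ = 44.67567′; 52 + 44.67567/60 = 52.7445944
  W ⇒ negate
Point 5:
  φ: degrees = first 2 digits = 19, minutes = 33.5595; 19 + 33.5595/60 = 19.5593250
  S ⇒ negate
  λ: split at 3 digits → 149° and 54.965′; 149 + 54.965/60 = 149.9160833
  W → negative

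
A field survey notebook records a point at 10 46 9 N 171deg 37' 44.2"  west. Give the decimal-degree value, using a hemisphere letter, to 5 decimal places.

Lat: 10 + 46/60 + 9/3600 = 10.769167
Lon: 37′ + 44.2″ = 37.73667′; 171 + 37.73667/60 = 171.628944

10.76917° N, 171.62894° W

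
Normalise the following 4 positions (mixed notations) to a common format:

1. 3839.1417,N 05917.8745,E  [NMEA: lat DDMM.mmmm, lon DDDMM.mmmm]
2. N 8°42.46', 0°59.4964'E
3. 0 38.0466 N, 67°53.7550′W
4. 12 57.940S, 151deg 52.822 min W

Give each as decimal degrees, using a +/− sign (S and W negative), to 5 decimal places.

Point 1:
  Lat: split at 2 digits → 38° and 39.1417′; 38 + 39.1417/60 = 38.652362
  N ⇒ keep positive
  λ: degrees = first 3 digits = 59, minutes = 17.8745; 59 + 17.8745/60 = 59.297908
  E ⇒ keep positive
Point 2:
  Lat: 42.46′ = 0.707667°; total 8.707667
  N ⇒ keep positive
  Lon: 59.4964′ = 0.991607°; total 0.991607
  E → positive
Point 3:
  φ: 0 + 38.0466/60 = 0.634110
  N → positive
  Longitude: 53.755′ = 0.895917°; total 67.895917
  hemisphere W, so the sign is −
Point 4:
  φ: 12 + 57.94/60 = 12.965667
  S → negative
  λ: 151 + 52.822/60 = 151.880367
  W ⇒ negate

1. 38.65236, 59.29791
2. 8.70767, 0.99161
3. 0.63411, -67.89592
4. -12.96567, -151.88037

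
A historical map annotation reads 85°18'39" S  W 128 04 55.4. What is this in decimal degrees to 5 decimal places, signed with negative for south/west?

-85.31083, -128.08206

φ: 18′ + 39″ = 18.65000′; 85 + 18.65000/60 = 85.310833
S ⇒ negate
Longitude: 4′ + 55.4″ = 4.92333′; 128 + 4.92333/60 = 128.082056
hemisphere W, so the sign is −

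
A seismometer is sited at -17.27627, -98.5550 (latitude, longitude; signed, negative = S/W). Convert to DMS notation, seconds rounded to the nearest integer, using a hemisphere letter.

Latitude is negative → S; |value| = 17.276270
φ: 0.276270 × 60 = 16.57620′ → 16′, remainder × 60 = 34.57″
Longitude is negative → W; |value| = 98.555000
λ: 0.555000 × 60 = 33.30000′ → 33′, remainder × 60 = 18.00″

17°16′35″ S, 98°33′18″ W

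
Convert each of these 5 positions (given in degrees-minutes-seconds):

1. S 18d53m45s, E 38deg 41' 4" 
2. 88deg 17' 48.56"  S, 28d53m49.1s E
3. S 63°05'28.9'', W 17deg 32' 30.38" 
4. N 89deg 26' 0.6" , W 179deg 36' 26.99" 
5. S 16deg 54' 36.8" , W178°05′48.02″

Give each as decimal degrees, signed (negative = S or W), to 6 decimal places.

Point 1:
  Latitude: 18 + 53/60 + 45/3600 = 18.8958333
  S ⇒ negate
  Longitude: 41′ + 4″ = 41.06667′; 38 + 41.06667/60 = 38.6844444
  E → positive
Point 2:
  φ: 88° + 17/60 + 48.56/3600 = 88 + 0.283333 + 0.013489 = 88.2968222
  hemisphere S, so the sign is −
  Longitude: 28° + 53/60 + 49.1/3600 = 28 + 0.883333 + 0.013639 = 28.8969722
  E → positive
Point 3:
  φ: 5′ + 28.9″ = 5.48167′; 63 + 5.48167/60 = 63.0913611
  S → negative
  Lon: 17 + 32/60 + 30.38/3600 = 17.5417722
  hemisphere W, so the sign is −
Point 4:
  Lat: 89° + 26/60 + 0.6/3600 = 89 + 0.433333 + 0.000167 = 89.4335000
  N → positive
  λ: 36′ + 26.99″ = 36.44983′; 179 + 36.44983/60 = 179.6074972
  hemisphere W, so the sign is −
Point 5:
  Latitude: 16° + 54/60 + 36.8/3600 = 16 + 0.900000 + 0.010222 = 16.9102222
  S ⇒ negate
  λ: 178 + 5/60 + 48.02/3600 = 178.0966722
  W → negative

1. -18.895833, 38.684444
2. -88.296822, 28.896972
3. -63.091361, -17.541772
4. 89.433500, -179.607497
5. -16.910222, -178.096672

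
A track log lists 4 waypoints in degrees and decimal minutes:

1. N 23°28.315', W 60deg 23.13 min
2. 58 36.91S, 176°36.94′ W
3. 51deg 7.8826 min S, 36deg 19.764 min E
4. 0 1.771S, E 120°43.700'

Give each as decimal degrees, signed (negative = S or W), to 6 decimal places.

1. 23.471917, -60.385500
2. -58.615167, -176.615667
3. -51.131377, 36.329400
4. -0.029517, 120.728333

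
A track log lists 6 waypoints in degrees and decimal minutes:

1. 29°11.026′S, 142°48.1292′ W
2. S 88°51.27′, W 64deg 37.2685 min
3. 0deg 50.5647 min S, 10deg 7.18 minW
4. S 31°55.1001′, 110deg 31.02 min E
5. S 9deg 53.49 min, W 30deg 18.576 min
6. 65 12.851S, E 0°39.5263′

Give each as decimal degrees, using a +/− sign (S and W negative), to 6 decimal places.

Point 1:
  Lat: 11.026′ = 0.183767°; total 29.1837667
  hemisphere S, so the sign is −
  λ: 48.1292′ = 0.802153°; total 142.8021533
  W ⇒ negate
Point 2:
  φ: 51.27′ = 0.854500°; total 88.8545000
  S ⇒ negate
  λ: 64 + 37.2685/60 = 64.6211417
  W → negative
Point 3:
  Latitude: 0 + 50.5647/60 = 0.8427450
  hemisphere S, so the sign is −
  λ: 7.18′ = 0.119667°; total 10.1196667
  W ⇒ negate
Point 4:
  Latitude: 55.1001′ = 0.918335°; total 31.9183350
  S → negative
  Longitude: 110 + 31.02/60 = 110.5170000
  E → positive
Point 5:
  Latitude: 9 + 53.49/60 = 9.8915000
  S → negative
  Longitude: 30 + 18.576/60 = 30.3096000
  W → negative
Point 6:
  φ: 65 + 12.851/60 = 65.2141833
  hemisphere S, so the sign is −
  Longitude: 0 + 39.5263/60 = 0.6587717
  E → positive

1. -29.183767, -142.802153
2. -88.854500, -64.621142
3. -0.842745, -10.119667
4. -31.918335, 110.517000
5. -9.891500, -30.309600
6. -65.214183, 0.658772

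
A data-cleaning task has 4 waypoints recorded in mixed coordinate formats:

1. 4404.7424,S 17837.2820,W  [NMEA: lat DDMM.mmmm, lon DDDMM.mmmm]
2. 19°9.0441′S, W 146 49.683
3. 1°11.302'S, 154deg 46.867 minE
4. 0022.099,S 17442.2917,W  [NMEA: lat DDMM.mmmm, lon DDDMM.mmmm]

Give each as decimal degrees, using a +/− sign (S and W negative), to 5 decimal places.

Point 1:
  Latitude: degrees = first 2 digits = 44, minutes = 4.7424; 44 + 4.7424/60 = 44.079040
  hemisphere S, so the sign is −
  Lon: degrees = first 3 digits = 178, minutes = 37.282; 178 + 37.282/60 = 178.621367
  W → negative
Point 2:
  Lat: 9.0441′ = 0.150735°; total 19.150735
  S ⇒ negate
  λ: 49.683′ = 0.828050°; total 146.828050
  W ⇒ negate
Point 3:
  Lat: 1 + 11.302/60 = 1.188367
  hemisphere S, so the sign is −
  Longitude: 46.867′ = 0.781117°; total 154.781117
  E → positive
Point 4:
  Latitude: degrees = first 2 digits = 0, minutes = 22.099; 0 + 22.099/60 = 0.368317
  S ⇒ negate
  λ: degrees = first 3 digits = 174, minutes = 42.2917; 174 + 42.2917/60 = 174.704862
  hemisphere W, so the sign is −

1. -44.07904, -178.62137
2. -19.15074, -146.82805
3. -1.18837, 154.78112
4. -0.36832, -174.70486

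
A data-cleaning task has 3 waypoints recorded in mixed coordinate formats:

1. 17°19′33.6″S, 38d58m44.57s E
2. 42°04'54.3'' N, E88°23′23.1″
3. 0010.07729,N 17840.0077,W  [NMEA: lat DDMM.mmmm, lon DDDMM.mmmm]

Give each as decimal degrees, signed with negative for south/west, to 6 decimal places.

1. -17.326000, 38.979047
2. 42.081750, 88.389750
3. 0.167955, -178.666795

Point 1:
  Latitude: 19′ + 33.6″ = 19.56000′; 17 + 19.56000/60 = 17.3260000
  S ⇒ negate
  λ: 58′ + 44.57″ = 58.74283′; 38 + 58.74283/60 = 38.9790472
  E ⇒ keep positive
Point 2:
  φ: 4′ + 54.3″ = 4.90500′; 42 + 4.90500/60 = 42.0817500
  N → positive
  Lon: 88 + 23/60 + 23.1/3600 = 88.3897500
  E ⇒ keep positive
Point 3:
  φ: degrees = first 2 digits = 0, minutes = 10.07729; 0 + 10.07729/60 = 0.1679548
  N ⇒ keep positive
  λ: degrees = first 3 digits = 178, minutes = 40.0077; 178 + 40.0077/60 = 178.6667950
  hemisphere W, so the sign is −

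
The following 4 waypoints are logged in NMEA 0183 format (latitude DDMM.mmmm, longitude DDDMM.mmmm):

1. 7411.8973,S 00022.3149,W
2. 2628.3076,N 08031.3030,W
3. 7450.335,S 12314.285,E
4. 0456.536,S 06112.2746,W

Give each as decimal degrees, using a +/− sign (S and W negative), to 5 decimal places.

1. -74.19829, -0.37192
2. 26.47179, -80.52172
3. -74.83892, 123.23808
4. -4.94227, -61.20458

Point 1:
  Latitude: degrees = first 2 digits = 74, minutes = 11.8973; 74 + 11.8973/60 = 74.198288
  S → negative
  λ: degrees = first 3 digits = 0, minutes = 22.3149; 0 + 22.3149/60 = 0.371915
  W → negative
Point 2:
  φ: split at 2 digits → 26° and 28.3076′; 26 + 28.3076/60 = 26.471793
  N ⇒ keep positive
  Longitude: split at 3 digits → 080° and 31.303′; 80 + 31.303/60 = 80.521717
  hemisphere W, so the sign is −
Point 3:
  φ: split at 2 digits → 74° and 50.335′; 74 + 50.335/60 = 74.838917
  hemisphere S, so the sign is −
  Longitude: split at 3 digits → 123° and 14.285′; 123 + 14.285/60 = 123.238083
  E → positive
Point 4:
  Lat: degrees = first 2 digits = 4, minutes = 56.536; 4 + 56.536/60 = 4.942267
  hemisphere S, so the sign is −
  λ: degrees = first 3 digits = 61, minutes = 12.2746; 61 + 12.2746/60 = 61.204577
  W ⇒ negate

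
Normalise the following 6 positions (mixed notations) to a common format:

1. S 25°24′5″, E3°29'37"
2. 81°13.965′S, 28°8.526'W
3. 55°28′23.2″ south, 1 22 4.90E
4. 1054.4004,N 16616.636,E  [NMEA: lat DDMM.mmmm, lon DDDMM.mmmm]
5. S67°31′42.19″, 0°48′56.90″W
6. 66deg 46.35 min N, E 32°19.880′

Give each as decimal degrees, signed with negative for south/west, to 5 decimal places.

Point 1:
  φ: 25° + 24/60 + 5/3600 = 25 + 0.400000 + 0.001389 = 25.401389
  S ⇒ negate
  Lon: 3° + 29/60 + 37/3600 = 3 + 0.483333 + 0.010278 = 3.493611
  E ⇒ keep positive
Point 2:
  Latitude: 81 + 13.965/60 = 81.232750
  hemisphere S, so the sign is −
  λ: 28 + 8.526/60 = 28.142100
  W ⇒ negate
Point 3:
  Lat: 55 + 28/60 + 23.2/3600 = 55.473111
  S ⇒ negate
  λ: 1° + 22/60 + 4.9/3600 = 1 + 0.366667 + 0.001361 = 1.368028
  E ⇒ keep positive
Point 4:
  Latitude: degrees = first 2 digits = 10, minutes = 54.4004; 10 + 54.4004/60 = 10.906673
  N ⇒ keep positive
  Lon: degrees = first 3 digits = 166, minutes = 16.636; 166 + 16.636/60 = 166.277267
  E → positive
Point 5:
  Latitude: 31′ + 42.19″ = 31.70317′; 67 + 31.70317/60 = 67.528386
  hemisphere S, so the sign is −
  Longitude: 48′ + 56.9″ = 48.94833′; 0 + 48.94833/60 = 0.815806
  W ⇒ negate
Point 6:
  φ: 66 + 46.35/60 = 66.772500
  N → positive
  Longitude: 19.88′ = 0.331333°; total 32.331333
  E → positive

1. -25.40139, 3.49361
2. -81.23275, -28.14210
3. -55.47311, 1.36803
4. 10.90667, 166.27727
5. -67.52839, -0.81581
6. 66.77250, 32.33133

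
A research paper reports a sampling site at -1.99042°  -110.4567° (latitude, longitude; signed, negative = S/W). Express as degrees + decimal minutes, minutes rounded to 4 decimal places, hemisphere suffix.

1° 59.4252′ S, 110° 27.4020′ W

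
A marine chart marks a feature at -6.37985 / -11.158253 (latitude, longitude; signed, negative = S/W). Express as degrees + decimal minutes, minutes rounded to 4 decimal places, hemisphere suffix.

Latitude is negative → S; |value| = 6.379850
φ: fractional part 0.379850 → 22.791000 minutes
Longitude is negative → W; |value| = 11.158253
Lon: minutes = (11.158253 − 11) × 60 = 9.495180

6° 22.7910′ S, 11° 9.4952′ W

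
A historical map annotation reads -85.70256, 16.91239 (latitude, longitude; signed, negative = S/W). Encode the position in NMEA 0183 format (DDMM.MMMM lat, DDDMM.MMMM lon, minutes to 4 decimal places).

8542.1536,S / 01654.7434,E

Latitude is negative → S; |value| = 85.702560
Lat: 85° + 0.702560 × 60 = 85° 42.153600′
Lon: minutes = (16.912390 − 16) × 60 = 54.743400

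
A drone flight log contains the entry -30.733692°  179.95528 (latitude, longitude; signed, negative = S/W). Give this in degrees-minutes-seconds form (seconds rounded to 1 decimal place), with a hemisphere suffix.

30°44′1.3″ S, 179°57′19.0″ E

Latitude is negative → S; |value| = 30.733692
φ: 0.733692° → 44.02152′; 0.02152 × 60 = 1.291″
λ: 0.955280° → 57.31680′; 0.31680 × 60 = 19.008″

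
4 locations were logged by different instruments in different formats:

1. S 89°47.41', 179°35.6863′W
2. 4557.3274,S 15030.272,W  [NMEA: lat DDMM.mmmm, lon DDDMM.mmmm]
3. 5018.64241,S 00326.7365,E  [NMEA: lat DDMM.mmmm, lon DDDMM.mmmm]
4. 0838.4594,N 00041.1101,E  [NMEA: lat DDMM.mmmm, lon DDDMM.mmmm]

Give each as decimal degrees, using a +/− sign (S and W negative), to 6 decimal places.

Point 1:
  Lat: 47.41′ = 0.790167°; total 89.7901667
  S ⇒ negate
  λ: 179 + 35.6863/60 = 179.5947717
  hemisphere W, so the sign is −
Point 2:
  φ: split at 2 digits → 45° and 57.3274′; 45 + 57.3274/60 = 45.9554567
  S → negative
  Longitude: degrees = first 3 digits = 150, minutes = 30.272; 150 + 30.272/60 = 150.5045333
  hemisphere W, so the sign is −
Point 3:
  Latitude: degrees = first 2 digits = 50, minutes = 18.64241; 50 + 18.64241/60 = 50.3107068
  hemisphere S, so the sign is −
  λ: degrees = first 3 digits = 3, minutes = 26.7365; 3 + 26.7365/60 = 3.4456083
  E → positive
Point 4:
  φ: degrees = first 2 digits = 8, minutes = 38.4594; 8 + 38.4594/60 = 8.6409900
  N ⇒ keep positive
  Longitude: split at 3 digits → 000° and 41.1101′; 0 + 41.1101/60 = 0.6851683
  E ⇒ keep positive

1. -89.790167, -179.594772
2. -45.955457, -150.504533
3. -50.310707, 3.445608
4. 8.640990, 0.685168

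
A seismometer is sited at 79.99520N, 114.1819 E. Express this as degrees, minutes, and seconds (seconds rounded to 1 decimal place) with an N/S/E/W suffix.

79°59′42.7″ N, 114°10′54.8″ E

Lat: whole degrees 79; 59.71200′ → 59′ and 42.720″
Lon: whole degrees 114; 10.91400′ → 10′ and 54.840″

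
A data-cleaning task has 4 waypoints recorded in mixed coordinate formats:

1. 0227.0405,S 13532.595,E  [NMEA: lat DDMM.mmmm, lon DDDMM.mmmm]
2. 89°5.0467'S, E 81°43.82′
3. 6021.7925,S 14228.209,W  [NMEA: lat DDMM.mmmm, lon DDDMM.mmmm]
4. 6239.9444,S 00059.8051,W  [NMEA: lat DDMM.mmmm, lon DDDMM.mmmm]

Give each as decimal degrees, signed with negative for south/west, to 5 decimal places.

1. -2.45068, 135.54325
2. -89.08411, 81.73033
3. -60.36321, -142.47015
4. -62.66574, -0.99675

Point 1:
  Latitude: degrees = first 2 digits = 2, minutes = 27.0405; 2 + 27.0405/60 = 2.450675
  hemisphere S, so the sign is −
  λ: split at 3 digits → 135° and 32.595′; 135 + 32.595/60 = 135.543250
  E → positive
Point 2:
  Latitude: 89 + 5.0467/60 = 89.084112
  S → negative
  Lon: 81 + 43.82/60 = 81.730333
  E → positive
Point 3:
  Latitude: degrees = first 2 digits = 60, minutes = 21.7925; 60 + 21.7925/60 = 60.363208
  hemisphere S, so the sign is −
  Longitude: degrees = first 3 digits = 142, minutes = 28.209; 142 + 28.209/60 = 142.470150
  W ⇒ negate
Point 4:
  Lat: degrees = first 2 digits = 62, minutes = 39.9444; 62 + 39.9444/60 = 62.665740
  S ⇒ negate
  Lon: split at 3 digits → 000° and 59.8051′; 0 + 59.8051/60 = 0.996752
  hemisphere W, so the sign is −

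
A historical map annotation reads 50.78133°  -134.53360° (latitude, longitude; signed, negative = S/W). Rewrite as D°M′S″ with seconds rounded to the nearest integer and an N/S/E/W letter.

50°46′53″ N, 134°32′1″ W

Latitude: 0.781330° → 46.87980′; 0.87980 × 60 = 52.79″
Longitude is negative → W; |value| = 134.533600
λ: whole degrees 134; 32.01600′ → 32′ and 0.96″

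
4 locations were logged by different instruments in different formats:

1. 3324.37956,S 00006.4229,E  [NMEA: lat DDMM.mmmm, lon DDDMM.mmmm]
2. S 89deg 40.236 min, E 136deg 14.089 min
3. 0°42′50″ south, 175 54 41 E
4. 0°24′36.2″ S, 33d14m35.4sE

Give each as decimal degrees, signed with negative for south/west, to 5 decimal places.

Point 1:
  Latitude: split at 2 digits → 33° and 24.37956′; 33 + 24.37956/60 = 33.406326
  S ⇒ negate
  λ: degrees = first 3 digits = 0, minutes = 6.4229; 0 + 6.4229/60 = 0.107048
  E ⇒ keep positive
Point 2:
  φ: 40.236′ = 0.670600°; total 89.670600
  S ⇒ negate
  λ: 136 + 14.089/60 = 136.234817
  E → positive
Point 3:
  Lat: 0 + 42/60 + 50/3600 = 0.713889
  hemisphere S, so the sign is −
  Longitude: 175 + 54/60 + 41/3600 = 175.911389
  E ⇒ keep positive
Point 4:
  Lat: 24′ + 36.2″ = 24.60333′; 0 + 24.60333/60 = 0.410056
  S → negative
  Lon: 33° + 14/60 + 35.4/3600 = 33 + 0.233333 + 0.009833 = 33.243167
  E → positive

1. -33.40633, 0.10705
2. -89.67060, 136.23482
3. -0.71389, 175.91139
4. -0.41006, 33.24317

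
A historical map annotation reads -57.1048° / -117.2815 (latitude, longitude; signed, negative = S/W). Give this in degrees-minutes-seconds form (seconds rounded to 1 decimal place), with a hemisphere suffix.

Latitude is negative → S; |value| = 57.104800
φ: whole degrees 57; 6.28800′ → 6′ and 17.280″
Longitude is negative → W; |value| = 117.281500
Longitude: 0.281500° → 16.89000′; 0.89000 × 60 = 53.400″

57°06′17.3″ S, 117°16′53.4″ W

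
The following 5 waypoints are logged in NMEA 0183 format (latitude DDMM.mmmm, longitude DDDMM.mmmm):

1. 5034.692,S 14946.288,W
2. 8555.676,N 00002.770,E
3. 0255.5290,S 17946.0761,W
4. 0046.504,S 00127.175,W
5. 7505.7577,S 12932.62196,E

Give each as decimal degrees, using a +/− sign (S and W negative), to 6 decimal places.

1. -50.578200, -149.771467
2. 85.927933, 0.046167
3. -2.925483, -179.767935
4. -0.775067, -1.452917
5. -75.095962, 129.543699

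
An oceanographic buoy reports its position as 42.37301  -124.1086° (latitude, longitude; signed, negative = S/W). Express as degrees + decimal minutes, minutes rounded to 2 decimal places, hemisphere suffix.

φ: fractional part 0.373010 → 22.3806 minutes
Longitude is negative → W; |value| = 124.108600
Longitude: 124° + 0.108600 × 60 = 124° 6.5160′

42° 22.38′ N, 124° 6.52′ W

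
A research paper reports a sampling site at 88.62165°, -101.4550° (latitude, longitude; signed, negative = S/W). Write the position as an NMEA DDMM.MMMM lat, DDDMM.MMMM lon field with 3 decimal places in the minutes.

8837.299,N / 10127.300,W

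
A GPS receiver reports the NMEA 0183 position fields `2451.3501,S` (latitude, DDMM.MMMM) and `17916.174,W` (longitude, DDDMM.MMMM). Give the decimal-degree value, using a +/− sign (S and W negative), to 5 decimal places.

-24.85584, -179.26957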